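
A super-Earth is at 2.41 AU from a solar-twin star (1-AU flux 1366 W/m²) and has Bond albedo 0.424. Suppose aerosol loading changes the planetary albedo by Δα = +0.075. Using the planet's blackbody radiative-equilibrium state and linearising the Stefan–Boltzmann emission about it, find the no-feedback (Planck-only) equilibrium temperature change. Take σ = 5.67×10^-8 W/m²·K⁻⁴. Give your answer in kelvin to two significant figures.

Flux at the orbit: S = 1366/(2.41)² = 235.2 W/m².
Unperturbed T_e = [235.2·(1−0.424)/(4σ)]^¼ = 156.3 K.
ΔF = −(S/4)Δα = −(235.2/4)×(+0.075) = -4.410 W/m².
The Planck feedback parameter is 4σT_e³ = 0.8665 W/m²/K.
Hence the no-feedback warming is ΔF/(4σT_e³) = -5.09 K.

-5.1 K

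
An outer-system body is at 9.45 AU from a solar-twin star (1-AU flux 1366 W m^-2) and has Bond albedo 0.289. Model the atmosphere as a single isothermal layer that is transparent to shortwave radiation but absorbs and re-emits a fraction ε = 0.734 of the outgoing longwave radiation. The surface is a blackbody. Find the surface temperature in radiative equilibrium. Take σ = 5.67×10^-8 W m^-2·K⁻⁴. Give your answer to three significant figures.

93.3 kelvin

By the inverse-square law, S = 1366/9.45² = 15.30 W m^-2.
The planet radiates to space at T_e = [S(1−α)/(4σ)]^(1/4) = 83.22 K.
For a single slab of emissivity ε, T_s⁴ = 2T_e⁴/(2−ε); thus T_s = 83.22·(1.58)^(1/4) = 93.29 K.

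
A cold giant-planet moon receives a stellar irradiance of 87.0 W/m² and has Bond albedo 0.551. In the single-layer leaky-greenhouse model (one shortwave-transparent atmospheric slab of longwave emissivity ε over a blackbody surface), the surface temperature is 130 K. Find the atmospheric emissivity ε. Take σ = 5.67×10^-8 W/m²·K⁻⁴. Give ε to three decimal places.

0.794

Effective temperature: T_e = [S(1−α)/(4σ)]^(1/4) = 114.6 K.
T_s⁴ = T_e⁴·2/(2−ε) → ε = 2 − 2(T_e/T_s)⁴ = 2 − 2·(114.6/130)⁴ = 0.7939.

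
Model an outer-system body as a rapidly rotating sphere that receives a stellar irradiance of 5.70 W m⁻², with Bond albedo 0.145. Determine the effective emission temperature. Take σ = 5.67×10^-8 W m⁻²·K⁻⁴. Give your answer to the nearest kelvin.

Averaging over the sphere, the absorbed flux is S(1−α)/4 = 1.218 W m⁻².
Set σT⁴ = 1.218 → T = (1.218/σ)^(1/4) = 68.08 K.

68 K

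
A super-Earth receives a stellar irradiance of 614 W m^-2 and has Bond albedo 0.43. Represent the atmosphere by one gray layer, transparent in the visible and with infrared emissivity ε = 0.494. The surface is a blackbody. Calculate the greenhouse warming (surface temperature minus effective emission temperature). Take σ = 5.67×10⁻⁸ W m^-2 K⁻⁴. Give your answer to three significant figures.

14.6 K

At the top of the atmosphere, σT_e⁴ = S(1−α)/4 = 87.50 W m^-2, giving T_e = 198.2 K.
Surface balance with a leaky layer gives σT_s⁴ = σT_e⁴·2/(2−ε), so T_s = T_e·[2/(2−0.494)]^(1/4) = 212.8 K.
Greenhouse warming: T_s − T_e = 14.57 K.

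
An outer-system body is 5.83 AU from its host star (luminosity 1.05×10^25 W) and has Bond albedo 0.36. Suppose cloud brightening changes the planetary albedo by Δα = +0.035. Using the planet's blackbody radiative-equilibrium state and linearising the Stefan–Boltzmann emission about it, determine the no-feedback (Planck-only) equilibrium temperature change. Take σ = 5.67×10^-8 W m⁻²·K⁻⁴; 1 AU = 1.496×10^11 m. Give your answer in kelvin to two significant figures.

Orbital distance: d = 5.83 AU = 8.722×10^11 m.
Flux at the orbit: S = L/(4πd²) = 1.05×10^25/(4π·(8.72×10^11)²) = 1.098 W m⁻².
The baseline emission temperature is T_e = 41.96 K.
TOA radiative forcing: ΔF = −S·Δα/4 = −1.098·(+0.035)/4 = -0.009611 W m⁻².
Linearising σT⁴ gives d(σT⁴)/dT = 4σT_e³ = 0.01675 W m⁻² per K.
Hence the no-feedback warming is ΔF/(4σT_e³) = -0.574 K.

-0.57 K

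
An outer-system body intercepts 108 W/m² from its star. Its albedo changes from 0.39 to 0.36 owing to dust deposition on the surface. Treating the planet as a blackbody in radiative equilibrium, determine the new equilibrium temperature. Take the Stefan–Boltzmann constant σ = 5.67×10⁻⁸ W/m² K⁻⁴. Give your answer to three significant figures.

T₂ = [S(1−α₂)/(4σ)]^(1/4) = [108.0·0.64/(4σ)]^(1/4) = 132.1 K.

132 K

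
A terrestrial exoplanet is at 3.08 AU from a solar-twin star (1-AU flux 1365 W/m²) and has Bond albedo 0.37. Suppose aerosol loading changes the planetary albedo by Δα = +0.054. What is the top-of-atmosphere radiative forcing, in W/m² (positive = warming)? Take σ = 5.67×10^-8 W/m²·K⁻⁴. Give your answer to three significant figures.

-1.94 W/m²

Irradiance scales as 1/d², so S = 1365 W/m² × (1/3.08)² = 143.9 W/m².
TOA radiative forcing: ΔF = −S·Δα/4 = −143.9·(+0.054)/4 = -1.943 W/m².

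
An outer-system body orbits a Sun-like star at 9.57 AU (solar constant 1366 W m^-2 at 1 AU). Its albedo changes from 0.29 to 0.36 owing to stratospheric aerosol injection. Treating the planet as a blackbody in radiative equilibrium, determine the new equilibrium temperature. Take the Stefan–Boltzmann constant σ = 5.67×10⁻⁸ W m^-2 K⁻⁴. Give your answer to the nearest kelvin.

By the inverse-square law, S = 1366/9.57² = 14.92 W m^-2.
With the new albedo, S(1−α₂)/4 = 2.386 W m^-2, so T₂ = 80.55 K.

81 K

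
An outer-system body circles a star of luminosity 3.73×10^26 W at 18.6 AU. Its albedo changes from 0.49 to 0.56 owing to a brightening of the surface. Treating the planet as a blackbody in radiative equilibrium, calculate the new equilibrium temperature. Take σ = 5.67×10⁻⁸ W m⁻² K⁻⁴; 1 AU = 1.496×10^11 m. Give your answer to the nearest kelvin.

52 K

d = 18.6 × 1.496×10^11 m = 2.783×10^12 m.
Spreading L over a sphere of radius d: S = 3.73×10^26/(4π·2.78×10^12²) = 3.834 W m⁻².
With the new albedo, S(1−α₂)/4 = 0.4217 W m⁻², so T₂ = 52.22 K.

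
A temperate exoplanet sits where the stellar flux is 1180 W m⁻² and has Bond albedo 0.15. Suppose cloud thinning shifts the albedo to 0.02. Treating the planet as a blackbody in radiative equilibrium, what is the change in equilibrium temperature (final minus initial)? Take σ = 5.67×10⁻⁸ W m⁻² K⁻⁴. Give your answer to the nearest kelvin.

9 K

Before: T₁ = [1180·0.85/(4σ)]^(1/4) = 257.9 K.
After:  T₂ = [1180·0.98/(4σ)]^(1/4) = 267.2 K.
Change: 267.2 − 257.9 = 9.340 K.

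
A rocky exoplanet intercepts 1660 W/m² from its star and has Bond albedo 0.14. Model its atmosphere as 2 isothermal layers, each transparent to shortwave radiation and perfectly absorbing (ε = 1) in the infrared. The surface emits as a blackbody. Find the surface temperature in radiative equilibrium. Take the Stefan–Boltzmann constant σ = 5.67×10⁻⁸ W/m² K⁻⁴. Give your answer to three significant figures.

371 K

OLR = S(1−α)/4 = 356.9 W/m²; the top layer radiates at T_e = 281.7 K.
Layer-by-layer balance gives σT_s⁴ = (N+1)σT_e⁴, so T_s = 3^¼·281.7 = 370.7 K.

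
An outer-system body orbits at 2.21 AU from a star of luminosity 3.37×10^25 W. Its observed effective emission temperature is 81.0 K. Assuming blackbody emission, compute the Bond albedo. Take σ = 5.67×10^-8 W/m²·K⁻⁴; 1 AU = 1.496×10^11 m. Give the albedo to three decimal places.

d = 2.21 × 1.496×10^11 m = 3.306×10^11 m.
S = L/(4πd²) = 24.53 W/m².
Energy balance: S(1−α)/4 = σT⁴, so 1−α = 4σT⁴/S.
σT⁴ = 2.441 W/m², so 4σT⁴ = 9.763 W/m².
1−α = 9.763/24.53 = 0.3979, so α = 0.6021.

0.602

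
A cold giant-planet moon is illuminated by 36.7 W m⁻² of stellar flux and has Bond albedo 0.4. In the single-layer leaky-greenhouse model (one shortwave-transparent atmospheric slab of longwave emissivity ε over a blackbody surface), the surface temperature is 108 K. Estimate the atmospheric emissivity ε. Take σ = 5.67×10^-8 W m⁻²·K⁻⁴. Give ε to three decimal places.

0.573

First, T_e = [36.70·(1−0.4)/(4σ)]^(1/4) = 99.26 K.
T_s⁴ = T_e⁴·2/(2−ε) → ε = 2 − 2(T_e/T_s)⁴ = 2 − 2·(99.26/108)⁴ = 0.5727.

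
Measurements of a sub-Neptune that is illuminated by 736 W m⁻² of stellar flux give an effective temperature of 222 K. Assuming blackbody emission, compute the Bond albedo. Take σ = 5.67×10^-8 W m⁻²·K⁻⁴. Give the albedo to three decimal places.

Energy balance: S(1−α)/4 = σT⁴, so 1−α = 4σT⁴/S.
σT⁴ = 137.7 W m⁻², so 4σT⁴ = 550.9 W m⁻².
Hence α = 1 − 550.9/736.0 = 0.2515.

0.252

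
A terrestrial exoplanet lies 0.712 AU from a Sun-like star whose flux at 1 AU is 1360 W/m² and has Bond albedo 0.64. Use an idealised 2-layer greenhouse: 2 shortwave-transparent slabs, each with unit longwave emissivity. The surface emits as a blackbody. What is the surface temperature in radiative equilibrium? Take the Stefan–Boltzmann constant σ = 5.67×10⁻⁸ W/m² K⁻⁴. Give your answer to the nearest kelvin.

336 K

By the inverse-square law, S = 1360/0.712² = 2683 W/m².
The effective emission temperature is T_e = [S(1−α)/(4σ)]^¼ = 255.5 K.
For an N-layer opaque stack, T_s⁴ = (N+1)T_e⁴, hence T_s = (3)^(1/4)×255.5 K = 336.2 K.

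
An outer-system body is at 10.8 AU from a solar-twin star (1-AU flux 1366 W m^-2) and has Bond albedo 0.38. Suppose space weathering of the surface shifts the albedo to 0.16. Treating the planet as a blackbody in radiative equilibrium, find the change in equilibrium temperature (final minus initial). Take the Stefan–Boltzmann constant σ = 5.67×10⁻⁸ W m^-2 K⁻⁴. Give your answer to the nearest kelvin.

Flux at the orbit: S = 1366/(10.8)² = 11.71 W m^-2.
Initial: T₁ = [S(1−0.38)/(4σ)]^(1/4) = 75.22 K.
With α = 0.16, T₂ = 81.15 K.
Change: 81.15 − 75.22 = 5.933 K.

6 K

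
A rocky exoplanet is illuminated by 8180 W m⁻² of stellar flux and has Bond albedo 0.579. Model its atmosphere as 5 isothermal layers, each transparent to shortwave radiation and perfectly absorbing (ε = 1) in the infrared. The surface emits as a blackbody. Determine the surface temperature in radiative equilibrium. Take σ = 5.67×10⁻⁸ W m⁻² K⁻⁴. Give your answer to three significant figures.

549 K

Top-of-atmosphere balance: σT_e⁴ = S(1−α)/4 = 860.9 W m⁻² → T_e = 351.0 K.
With N = 5 opaque layers, T_s = (N+1)^(1/4)·T_e = 6^(1/4)·351.0 = 549.4 K.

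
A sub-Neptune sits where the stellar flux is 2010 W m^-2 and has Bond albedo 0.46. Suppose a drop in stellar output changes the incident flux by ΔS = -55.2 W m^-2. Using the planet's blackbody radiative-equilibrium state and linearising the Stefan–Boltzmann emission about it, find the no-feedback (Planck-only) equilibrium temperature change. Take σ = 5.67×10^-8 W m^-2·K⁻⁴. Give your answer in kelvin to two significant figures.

-1.8 kelvin

The baseline emission temperature is T_e = 263.0 K.
Only a fraction (1−α) is absorbed and it's spread over 4πR², so ΔF = (1−α)ΔS/4 = -7.452 W m^-2.
Linearising σT⁴ gives d(σT⁴)/dT = 4σT_e³ = 4.127 W m^-2 per K.
So ΔT₀ = -7.452/4.127 = -1.81 K.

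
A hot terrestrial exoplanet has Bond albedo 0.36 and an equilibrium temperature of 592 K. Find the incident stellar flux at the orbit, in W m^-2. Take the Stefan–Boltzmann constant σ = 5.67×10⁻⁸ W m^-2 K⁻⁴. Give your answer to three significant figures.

43500 W m^-2

Invert the energy balance for S: S = 4σT⁴/(1−α).
The emitted flux is σT⁴ = 6964 W m^-2.
S = 4·6964/0.64 = 43530 W m^-2.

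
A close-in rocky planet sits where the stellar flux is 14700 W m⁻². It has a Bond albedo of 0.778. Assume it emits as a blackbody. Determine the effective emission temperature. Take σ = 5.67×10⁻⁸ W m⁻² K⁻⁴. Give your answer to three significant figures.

Averaging over the sphere, the absorbed flux is S(1−α)/4 = 815.8 W m⁻².
Balancing against σT⁴: T = (815.8/5.67×10⁻⁸)^(1/4) = 346.3 K.

346 kelvin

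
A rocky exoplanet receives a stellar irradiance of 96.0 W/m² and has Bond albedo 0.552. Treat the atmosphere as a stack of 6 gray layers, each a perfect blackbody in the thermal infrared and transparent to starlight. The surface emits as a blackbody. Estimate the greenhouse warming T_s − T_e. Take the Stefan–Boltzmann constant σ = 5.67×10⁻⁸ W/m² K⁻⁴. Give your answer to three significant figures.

The effective emission temperature is T_e = [S(1−α)/(4σ)]^¼ = 117.3 K.
T_s = (N+1)^(1/4)·T_e = 190.9 K.
Warming: T_s − T_e = 73.53 K.

73.5 kelvin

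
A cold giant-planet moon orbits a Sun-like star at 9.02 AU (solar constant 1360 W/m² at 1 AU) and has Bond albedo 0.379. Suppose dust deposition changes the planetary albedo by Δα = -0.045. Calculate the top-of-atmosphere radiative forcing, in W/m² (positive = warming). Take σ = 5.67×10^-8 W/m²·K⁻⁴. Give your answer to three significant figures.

0.188 W/m²

By the inverse-square law, S = 1360/9.02² = 16.72 W/m².
The change in absorbed flux is Δ[S(1−α)/4] = −SΔα/4 = 0.1881 W/m².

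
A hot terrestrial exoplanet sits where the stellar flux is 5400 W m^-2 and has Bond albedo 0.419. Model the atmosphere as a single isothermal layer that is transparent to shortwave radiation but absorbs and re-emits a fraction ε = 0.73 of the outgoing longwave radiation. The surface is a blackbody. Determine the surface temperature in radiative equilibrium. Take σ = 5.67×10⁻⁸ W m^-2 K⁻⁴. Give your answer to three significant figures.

384 K

Effective emission temperature (TOA balance): σT_e⁴ = S(1−α)/4 = 784.3 W m^-2 → T_e = 343.0 K.
The surface balance (absorbed SW + ε·downward IR = σT_s⁴) with T_a⁴ = T_s⁴/2 reduces to T_s = T_e·[2/(2−ε)]^¼ = 384.2 K.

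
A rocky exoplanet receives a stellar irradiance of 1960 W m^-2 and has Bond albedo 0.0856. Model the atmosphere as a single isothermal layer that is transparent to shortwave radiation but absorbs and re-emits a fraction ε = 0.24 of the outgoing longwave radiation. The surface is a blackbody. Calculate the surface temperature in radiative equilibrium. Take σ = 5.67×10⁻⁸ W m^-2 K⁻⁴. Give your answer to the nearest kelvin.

308 kelvin

The planet radiates to space at T_e = [S(1−α)/(4σ)]^(1/4) = 298.2 K.
The surface balance (absorbed SW + ε·downward IR = σT_s⁴) with T_a⁴ = T_s⁴/2 reduces to T_s = T_e·[2/(2−ε)]^¼ = 307.8 K.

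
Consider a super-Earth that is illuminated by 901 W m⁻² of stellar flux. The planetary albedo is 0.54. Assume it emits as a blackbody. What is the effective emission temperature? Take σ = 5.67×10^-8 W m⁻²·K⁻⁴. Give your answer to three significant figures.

207 K

Absorbed flux (global mean): S(1−α)/4 = 901.0·0.46/4 = 103.6 W m⁻².
Set σT⁴ = 103.6 → T = (103.6/σ)^(1/4) = 206.8 K.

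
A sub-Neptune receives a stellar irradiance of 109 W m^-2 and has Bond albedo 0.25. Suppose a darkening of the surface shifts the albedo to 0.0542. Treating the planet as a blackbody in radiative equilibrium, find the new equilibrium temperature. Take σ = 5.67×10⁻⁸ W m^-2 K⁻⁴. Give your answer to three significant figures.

New equilibrium: T₂ = [(1−0.0542)·109.0/(4σ)]^(1/4) = 146.0 K.

146 kelvin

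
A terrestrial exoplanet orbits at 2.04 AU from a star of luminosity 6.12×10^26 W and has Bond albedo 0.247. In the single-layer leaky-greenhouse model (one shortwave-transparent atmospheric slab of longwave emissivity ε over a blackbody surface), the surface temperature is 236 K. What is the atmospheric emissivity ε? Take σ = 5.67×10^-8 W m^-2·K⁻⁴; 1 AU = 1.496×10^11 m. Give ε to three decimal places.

d = 2.04 × 1.496×10^11 m = 3.052×10^11 m.
Spreading L over a sphere of radius d: S = 6.12×10^26/(4π·3.05×10^11²) = 522.9 W m^-2.
TOA balance gives T_e = 204.1 K.
Inverting T_s⁴ = 2T_e⁴/(2−ε): (T_e/T_s)⁴ = 0.5597, so ε = 2(1 − 0.5597) = 0.8807.

0.881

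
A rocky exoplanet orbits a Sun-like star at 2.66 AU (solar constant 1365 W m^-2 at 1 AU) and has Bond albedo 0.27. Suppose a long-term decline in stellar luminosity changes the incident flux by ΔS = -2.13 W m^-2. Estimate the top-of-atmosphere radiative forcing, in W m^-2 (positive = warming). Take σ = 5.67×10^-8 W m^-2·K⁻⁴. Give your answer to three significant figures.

-0.389 W m^-2

Irradiance scales as 1/d², so S = 1365 W m^-2 × (1/2.66)² = 192.9 W m^-2.
Only a fraction (1−α) is absorbed and it's spread over 4πR², so ΔF = (1−α)ΔS/4 = -0.3887 W m^-2.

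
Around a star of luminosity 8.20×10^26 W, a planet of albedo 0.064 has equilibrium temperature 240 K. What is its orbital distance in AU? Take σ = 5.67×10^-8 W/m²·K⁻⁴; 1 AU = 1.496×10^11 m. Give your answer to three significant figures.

The flux needed for this T is 4σT⁴/(1−0.064) = 803.9 W/m².
Then d = [L/(4πS)]^(1/2) = 2.849×10^11 m, i.e. 1.904 AU.

1.90 AU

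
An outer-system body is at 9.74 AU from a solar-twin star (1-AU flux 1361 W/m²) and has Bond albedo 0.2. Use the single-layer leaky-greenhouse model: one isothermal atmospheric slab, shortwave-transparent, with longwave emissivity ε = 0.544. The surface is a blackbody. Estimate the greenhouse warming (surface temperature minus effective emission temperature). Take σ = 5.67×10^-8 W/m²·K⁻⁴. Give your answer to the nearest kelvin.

Flux at the orbit: S = 1361/(9.74)² = 14.35 W/m².
At the top of the atmosphere, σT_e⁴ = S(1−α)/4 = 2.869 W/m², giving T_e = 84.34 K.
For a single slab of emissivity ε, T_s⁴ = 2T_e⁴/(2−ε); thus T_s = 84.34·(1.374)^(1/4) = 91.31 K.
The atmosphere warms the surface by 6.967 K.

7 kelvin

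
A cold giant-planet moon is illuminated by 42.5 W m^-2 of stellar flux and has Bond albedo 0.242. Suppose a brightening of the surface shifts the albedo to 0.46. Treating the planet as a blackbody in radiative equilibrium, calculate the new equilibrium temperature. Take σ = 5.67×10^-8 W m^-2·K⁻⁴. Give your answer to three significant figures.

100 K

New equilibrium: T₂ = [(1−0.46)·42.50/(4σ)]^(1/4) = 100.3 K.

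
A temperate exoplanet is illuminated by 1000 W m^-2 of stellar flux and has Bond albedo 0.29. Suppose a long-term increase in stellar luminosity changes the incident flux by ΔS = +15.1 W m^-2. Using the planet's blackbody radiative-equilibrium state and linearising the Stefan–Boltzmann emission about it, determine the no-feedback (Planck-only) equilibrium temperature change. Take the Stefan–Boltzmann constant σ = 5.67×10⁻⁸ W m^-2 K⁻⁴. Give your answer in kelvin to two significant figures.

0.89 K

Reference equilibrium: T_e = [S(1−α)/(4σ)]^(1/4) = 236.5 K.
ΔF = Δ[S(1−α)]/4 = (1−0.29)·+15.1/4 = 2.680 W m^-2.
The Planck feedback parameter is 4σT_e³ = 3.002 W m^-2/K.
ΔT₀ = ΔF/λ_P = 2.680/3.002 = 0.893 K.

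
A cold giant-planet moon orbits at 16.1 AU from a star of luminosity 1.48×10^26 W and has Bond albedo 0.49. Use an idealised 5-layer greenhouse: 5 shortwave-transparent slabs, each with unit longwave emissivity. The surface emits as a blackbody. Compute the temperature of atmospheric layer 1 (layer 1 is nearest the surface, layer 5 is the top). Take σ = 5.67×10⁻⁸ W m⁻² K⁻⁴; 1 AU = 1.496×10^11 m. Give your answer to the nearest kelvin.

69 K

d = 16.1 × 1.496×10^11 m = 2.409×10^12 m.
S = L/(4πd²) = 2.030 W m⁻².
The effective emission temperature is T_e = [S(1−α)/(4σ)]^¼ = 46.22 K.
In the N-layer model, layer k (counted from the surface) has T_k = (N+1−k)^(1/4)·T_e.
With k = 1: T_1 = (5+1−1)^¼·46.22 K = 69.12 K.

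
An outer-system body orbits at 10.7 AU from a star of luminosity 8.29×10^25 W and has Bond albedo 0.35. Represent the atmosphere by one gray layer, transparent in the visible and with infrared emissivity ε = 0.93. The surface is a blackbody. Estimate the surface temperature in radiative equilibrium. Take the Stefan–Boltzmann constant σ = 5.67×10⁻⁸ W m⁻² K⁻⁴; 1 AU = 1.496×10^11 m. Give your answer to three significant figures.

60.9 K

d = 10.7 × 1.496×10^11 m = 1.601×10^12 m.
S = L/(4πd²) = 2.575 W m⁻².
The planet radiates to space at T_e = [S(1−α)/(4σ)]^(1/4) = 52.12 K.
Surface balance with a leaky layer gives σT_s⁴ = σT_e⁴·2/(2−ε), so T_s = T_e·[2/(2−0.93)]^(1/4) = 60.94 K.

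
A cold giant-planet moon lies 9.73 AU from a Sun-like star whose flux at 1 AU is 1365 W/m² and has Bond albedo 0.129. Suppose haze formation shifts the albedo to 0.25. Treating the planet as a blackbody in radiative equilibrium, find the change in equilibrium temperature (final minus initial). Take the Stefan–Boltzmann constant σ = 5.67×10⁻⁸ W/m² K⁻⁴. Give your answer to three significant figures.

Irradiance scales as 1/d², so S = 1365 W/m² × (1/9.73)² = 14.42 W/m².
Initial: T₁ = [S(1−0.129)/(4σ)]^(1/4) = 86.26 K.
With α = 0.25, T₂ = 83.10 K.
Change: 83.10 − 86.26 = -3.166 K.

-3.17 K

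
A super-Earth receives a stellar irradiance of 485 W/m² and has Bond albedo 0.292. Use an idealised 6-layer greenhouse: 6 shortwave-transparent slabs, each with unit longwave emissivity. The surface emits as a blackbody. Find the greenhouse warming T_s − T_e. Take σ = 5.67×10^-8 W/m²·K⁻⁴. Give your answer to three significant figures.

OLR = S(1−α)/4 = 85.84 W/m²; the top layer radiates at T_e = 197.3 K.
T_s = (N+1)^(1/4)·T_e = 320.9 K.
So the greenhouse effect raises the surface by 320.9 − 197.3 = 123.6 K.

124 kelvin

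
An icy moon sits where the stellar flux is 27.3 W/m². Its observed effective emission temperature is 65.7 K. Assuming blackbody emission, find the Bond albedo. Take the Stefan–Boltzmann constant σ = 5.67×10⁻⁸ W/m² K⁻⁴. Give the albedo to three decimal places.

From σT⁴ = S(1−α)/4 we invert for α: 1−α = 4σT⁴/S.
σT⁴ = 1.056 W/m², so 4σT⁴ = 4.226 W/m².
Hence α = 1 − 4.226/27.30 = 0.8452.

0.845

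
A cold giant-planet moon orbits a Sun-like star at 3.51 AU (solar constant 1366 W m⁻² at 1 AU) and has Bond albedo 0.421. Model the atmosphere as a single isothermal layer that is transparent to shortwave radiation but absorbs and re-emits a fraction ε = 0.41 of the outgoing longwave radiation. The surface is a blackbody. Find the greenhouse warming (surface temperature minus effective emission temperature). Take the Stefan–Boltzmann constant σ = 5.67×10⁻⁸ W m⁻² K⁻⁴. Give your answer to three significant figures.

Irradiance scales as 1/d², so S = 1366 W m⁻² × (1/3.51)² = 110.9 W m⁻².
The planet radiates to space at T_e = [S(1−α)/(4σ)]^(1/4) = 129.7 K.
The surface balance (absorbed SW + ε·downward IR = σT_s⁴) with T_a⁴ = T_s⁴/2 reduces to T_s = T_e·[2/(2−ε)]^¼ = 137.4 K.
T_s − T_e = 137.4 − 129.7 = 7.657 K.

7.66 K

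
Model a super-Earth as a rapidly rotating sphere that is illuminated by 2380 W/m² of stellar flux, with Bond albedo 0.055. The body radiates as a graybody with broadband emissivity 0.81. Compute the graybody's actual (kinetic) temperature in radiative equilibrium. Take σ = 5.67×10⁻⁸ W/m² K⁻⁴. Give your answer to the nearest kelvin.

333 K

The planet absorbs (1−α)S over its disc πR² and re-emits over 4πR², so the mean absorbed flux is (1−0.055)·2380/4 = 562.3 W/m².
Radiative balance εσT⁴ = 562.3 gives T = [562.3/(0.81·σ)]^(1/4) = 332.6 K.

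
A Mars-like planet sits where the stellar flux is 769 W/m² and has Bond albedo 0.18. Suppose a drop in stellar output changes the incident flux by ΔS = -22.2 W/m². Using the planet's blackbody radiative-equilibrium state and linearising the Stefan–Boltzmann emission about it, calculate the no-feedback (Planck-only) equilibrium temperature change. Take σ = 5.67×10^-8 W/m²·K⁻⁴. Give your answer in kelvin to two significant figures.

Unperturbed T_e = [769.0·(1−0.18)/(4σ)]^¼ = 229.6 K.
TOA radiative forcing: ΔF = (1−α)ΔS/4 = 0.82·(-22.2)/4 = -4.551 W/m².
The Planck feedback parameter is 4σT_e³ = 2.746 W/m²/K.
Hence the no-feedback warming is ΔF/(4σT_e³) = -1.66 K.

-1.7 K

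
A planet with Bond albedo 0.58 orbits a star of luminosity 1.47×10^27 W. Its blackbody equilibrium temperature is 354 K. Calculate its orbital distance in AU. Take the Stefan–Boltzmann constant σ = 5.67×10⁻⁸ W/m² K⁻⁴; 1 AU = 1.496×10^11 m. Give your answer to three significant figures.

0.785 AU

Required flux: S = 4σT⁴/(1−α) = 8480 W/m².
From L = 4πd²S, d = √(1.47×10^27/(4π·8480)) = 1.174×10^11 m = 0.7851 AU.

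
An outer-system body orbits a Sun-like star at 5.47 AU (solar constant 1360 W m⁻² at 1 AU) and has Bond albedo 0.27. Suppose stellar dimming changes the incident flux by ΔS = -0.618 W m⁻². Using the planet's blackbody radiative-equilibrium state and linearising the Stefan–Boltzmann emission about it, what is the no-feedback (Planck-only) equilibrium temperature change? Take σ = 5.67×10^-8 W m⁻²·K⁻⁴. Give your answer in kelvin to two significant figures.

-0.37 K

By the inverse-square law, S = 1360/5.47² = 45.45 W m⁻².
The baseline emission temperature is T_e = 110.0 K.
Only a fraction (1−α) is absorbed and it's spread over 4πR², so ΔF = (1−α)ΔS/4 = -0.1128 W m⁻².
Linearising σT⁴ gives d(σT⁴)/dT = 4σT_e³ = 0.3017 W m⁻² per K.
Hence the no-feedback warming is ΔF/(4σT_e³) = -0.374 K.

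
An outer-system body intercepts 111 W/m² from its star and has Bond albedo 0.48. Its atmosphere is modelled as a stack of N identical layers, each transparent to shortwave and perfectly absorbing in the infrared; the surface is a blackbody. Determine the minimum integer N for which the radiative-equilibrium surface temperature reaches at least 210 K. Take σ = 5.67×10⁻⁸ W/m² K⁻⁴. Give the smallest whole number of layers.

Top-of-atmosphere balance: σT_e⁴ = S(1−α)/4 = 14.43 W/m² → T_e = 126.3 K.
T_s = (N+1)^(1/4)·T_e ≥ 210 K requires N+1 ≥ (T_s/T_e)⁴ = (210/126.3)⁴ = 7.642.
Rounding up, N = 7.

7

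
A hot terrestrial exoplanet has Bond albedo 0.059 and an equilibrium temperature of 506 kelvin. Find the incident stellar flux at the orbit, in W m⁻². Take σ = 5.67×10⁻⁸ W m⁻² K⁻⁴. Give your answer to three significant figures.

From S(1−α)/4 = σT⁴: S = 4σT⁴/(1−α).
σT⁴ = 5.67×10⁻⁸·(506)⁴ = 3717 W m⁻².
So S = 4×3717/(1−0.059) = 15800 W m⁻².

15800 W m⁻²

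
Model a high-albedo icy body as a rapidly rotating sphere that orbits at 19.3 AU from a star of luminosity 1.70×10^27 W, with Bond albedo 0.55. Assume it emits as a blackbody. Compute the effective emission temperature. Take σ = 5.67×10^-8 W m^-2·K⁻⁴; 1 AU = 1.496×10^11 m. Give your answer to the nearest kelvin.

75 K

Orbital distance: d = 19.3 AU = 2.887×10^12 m.
Spreading L over a sphere of radius d: S = 1.70×10^27/(4π·2.89×10^12²) = 16.23 W m^-2.
Averaging over the sphere, the absorbed flux is S(1−α)/4 = 1.826 W m^-2.
Balancing against σT⁴: T = (1.826/5.67×10⁻⁸)^(1/4) = 75.33 K.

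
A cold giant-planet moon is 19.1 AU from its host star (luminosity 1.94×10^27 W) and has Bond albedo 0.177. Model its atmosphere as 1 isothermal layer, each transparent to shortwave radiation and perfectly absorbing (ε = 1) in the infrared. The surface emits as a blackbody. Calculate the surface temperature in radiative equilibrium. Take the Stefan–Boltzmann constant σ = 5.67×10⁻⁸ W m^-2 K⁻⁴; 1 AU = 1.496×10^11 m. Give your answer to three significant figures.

108 K

d = 19.1 × 1.496×10^11 m = 2.857×10^12 m.
Flux at the orbit: S = L/(4πd²) = 1.94×10^27/(4π·(2.86×10^12)²) = 18.91 W m^-2.
Top-of-atmosphere balance: σT_e⁴ = S(1−α)/4 = 3.890 W m^-2 → T_e = 91.01 K.
With N = 1 opaque layers, T_s = (N+1)^(1/4)·T_e = 2^(1/4)·91.01 = 108.2 K.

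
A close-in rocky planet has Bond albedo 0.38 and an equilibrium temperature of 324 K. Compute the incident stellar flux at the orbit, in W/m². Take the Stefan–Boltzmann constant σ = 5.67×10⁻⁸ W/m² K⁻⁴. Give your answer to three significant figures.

From S(1−α)/4 = σT⁴: S = 4σT⁴/(1−α).
The emitted flux is σT⁴ = 624.8 W/m².
S = 4·624.8/0.62 = 4031 W/m².

4030 W/m²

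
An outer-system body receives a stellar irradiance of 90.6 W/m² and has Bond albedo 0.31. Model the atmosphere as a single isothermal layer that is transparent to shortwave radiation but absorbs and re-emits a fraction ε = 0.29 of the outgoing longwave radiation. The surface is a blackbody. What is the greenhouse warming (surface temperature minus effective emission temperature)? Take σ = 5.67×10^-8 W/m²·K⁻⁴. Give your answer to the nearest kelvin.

The planet radiates to space at T_e = [S(1−α)/(4σ)]^(1/4) = 128.8 K.
Surface balance with a leaky layer gives σT_s⁴ = σT_e⁴·2/(2−ε), so T_s = T_e·[2/(2−0.29)]^(1/4) = 134.0 K.
The atmosphere warms the surface by 5.146 K.

5 K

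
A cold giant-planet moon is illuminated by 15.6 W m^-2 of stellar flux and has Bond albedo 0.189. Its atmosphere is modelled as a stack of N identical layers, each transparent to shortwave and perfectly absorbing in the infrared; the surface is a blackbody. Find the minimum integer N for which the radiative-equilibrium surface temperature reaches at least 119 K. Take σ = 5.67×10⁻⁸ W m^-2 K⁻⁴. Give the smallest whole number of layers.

OLR = S(1−α)/4 = 3.163 W m^-2; the top layer radiates at T_e = 86.42 K.
Need (N+1)T_e⁴ ≥ T_s⁴, i.e. N+1 ≥ (119/86.42)⁴ = 3.595.
So N ≥ 2.595; the smallest integer is N = 3.

3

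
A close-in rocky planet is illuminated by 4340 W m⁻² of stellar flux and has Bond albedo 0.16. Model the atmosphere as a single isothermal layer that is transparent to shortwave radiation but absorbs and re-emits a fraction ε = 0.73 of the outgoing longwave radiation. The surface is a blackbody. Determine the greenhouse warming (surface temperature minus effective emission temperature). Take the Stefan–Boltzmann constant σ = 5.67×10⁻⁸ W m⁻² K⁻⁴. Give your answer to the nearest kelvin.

The planet radiates to space at T_e = [S(1−α)/(4σ)]^(1/4) = 356.1 K.
Surface balance with a leaky layer gives σT_s⁴ = σT_e⁴·2/(2−ε), so T_s = T_e·[2/(2−0.73)]^(1/4) = 398.9 K.
The atmosphere warms the surface by 42.81 K.

43 K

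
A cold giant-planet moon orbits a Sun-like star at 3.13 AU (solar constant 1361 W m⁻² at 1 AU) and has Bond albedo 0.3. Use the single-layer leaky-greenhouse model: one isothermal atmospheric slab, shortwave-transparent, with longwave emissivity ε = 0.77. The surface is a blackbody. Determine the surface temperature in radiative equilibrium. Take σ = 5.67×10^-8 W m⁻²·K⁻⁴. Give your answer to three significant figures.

By the inverse-square law, S = 1361/3.13² = 138.9 W m⁻².
At the top of the atmosphere, σT_e⁴ = S(1−α)/4 = 24.31 W m⁻², giving T_e = 143.9 K.
For a single slab of emissivity ε, T_s⁴ = 2T_e⁴/(2−ε); thus T_s = 143.9·(1.626)^(1/4) = 162.5 K.

162 K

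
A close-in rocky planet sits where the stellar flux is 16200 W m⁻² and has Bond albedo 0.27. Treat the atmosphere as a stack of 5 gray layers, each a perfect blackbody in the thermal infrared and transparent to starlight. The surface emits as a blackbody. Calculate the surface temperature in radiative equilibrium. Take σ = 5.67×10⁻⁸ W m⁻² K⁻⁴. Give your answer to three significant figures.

748 K

Top-of-atmosphere balance: σT_e⁴ = S(1−α)/4 = 2956 W m⁻² → T_e = 477.9 K.
Layer-by-layer balance gives σT_s⁴ = (N+1)σT_e⁴, so T_s = 6^¼·477.9 = 747.9 K.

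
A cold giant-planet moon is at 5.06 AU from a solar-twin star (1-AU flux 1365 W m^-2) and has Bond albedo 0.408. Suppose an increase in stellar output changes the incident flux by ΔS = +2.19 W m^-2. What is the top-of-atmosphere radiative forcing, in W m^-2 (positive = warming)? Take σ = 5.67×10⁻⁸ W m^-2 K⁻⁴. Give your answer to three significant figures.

0.324 W m^-2

Flux at the orbit: S = 1365/(5.06)² = 53.31 W m^-2.
Only a fraction (1−α) is absorbed and it's spread over 4πR², so ΔF = (1−α)ΔS/4 = 0.3241 W m^-2.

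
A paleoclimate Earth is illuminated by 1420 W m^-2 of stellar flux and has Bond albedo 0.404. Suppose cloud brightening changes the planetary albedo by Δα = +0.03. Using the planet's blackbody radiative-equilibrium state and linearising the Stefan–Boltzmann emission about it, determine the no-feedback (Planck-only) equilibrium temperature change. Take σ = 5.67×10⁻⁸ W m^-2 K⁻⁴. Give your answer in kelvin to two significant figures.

-3.1 K

The baseline emission temperature is T_e = 247.2 K.
ΔF = −(S/4)Δα = −(1420/4)×(+0.03) = -10.65 W m^-2.
Planck response: λ_P = 4σT_e³ = 4·5.67×10⁻⁸·(247.2)³ = 3.424 W m^-2/K.
ΔT₀ = ΔF/λ_P = -10.65/3.424 = -3.11 K.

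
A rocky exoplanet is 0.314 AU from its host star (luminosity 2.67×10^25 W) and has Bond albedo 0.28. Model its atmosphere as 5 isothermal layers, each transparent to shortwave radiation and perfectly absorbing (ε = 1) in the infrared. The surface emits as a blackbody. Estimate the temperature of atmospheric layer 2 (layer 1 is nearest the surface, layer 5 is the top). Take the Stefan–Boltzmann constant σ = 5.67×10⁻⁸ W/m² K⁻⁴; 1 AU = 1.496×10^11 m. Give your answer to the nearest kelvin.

d = 0.314 × 1.496×10^11 m = 4.697×10^10 m.
S = L/(4πd²) = 962.9 W/m².
OLR = S(1−α)/4 = 173.3 W/m²; the top layer radiates at T_e = 235.1 K.
The net upward flux σT_e⁴ is constant between every pair of levels, so T_k⁴ = (N+1−k)T_e⁴.
With k = 2: T_2 = (5+1−2)^¼·235.1 K = 332.5 K.

333 K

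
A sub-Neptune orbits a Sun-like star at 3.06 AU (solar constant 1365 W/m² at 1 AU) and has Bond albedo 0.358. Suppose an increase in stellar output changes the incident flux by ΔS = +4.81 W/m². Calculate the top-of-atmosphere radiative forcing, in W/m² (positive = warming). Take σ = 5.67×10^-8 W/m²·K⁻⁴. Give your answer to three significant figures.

0.772 W/m²

Flux at the orbit: S = 1365/(3.06)² = 145.8 W/m².
Only a fraction (1−α) is absorbed and it's spread over 4πR², so ΔF = (1−α)ΔS/4 = 0.7720 W/m².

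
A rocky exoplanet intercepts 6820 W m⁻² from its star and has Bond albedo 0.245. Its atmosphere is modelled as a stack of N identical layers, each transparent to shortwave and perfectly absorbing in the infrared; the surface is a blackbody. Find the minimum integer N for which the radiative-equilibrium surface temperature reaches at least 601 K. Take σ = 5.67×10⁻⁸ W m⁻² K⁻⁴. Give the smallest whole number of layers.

5

The effective emission temperature is T_e = [S(1−α)/(4σ)]^¼ = 388.2 K.
Need (N+1)T_e⁴ ≥ T_s⁴, i.e. N+1 ≥ (601/388.2)⁴ = 5.747.
Rounding up, N = 5.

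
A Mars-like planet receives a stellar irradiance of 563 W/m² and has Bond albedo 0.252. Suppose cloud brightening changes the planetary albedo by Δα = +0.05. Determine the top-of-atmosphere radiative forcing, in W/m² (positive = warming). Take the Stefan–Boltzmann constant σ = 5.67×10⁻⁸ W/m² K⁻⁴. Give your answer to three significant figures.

-7.04 W/m²

TOA radiative forcing: ΔF = −S·Δα/4 = −563.0·(+0.05)/4 = -7.038 W/m².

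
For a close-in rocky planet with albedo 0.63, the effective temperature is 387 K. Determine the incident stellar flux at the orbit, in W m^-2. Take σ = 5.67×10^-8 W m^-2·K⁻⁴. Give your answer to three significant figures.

13700 W m^-2

Invert the energy balance for S: S = 4σT⁴/(1−α).
σT⁴ = 5.67×10⁻⁸·(387)⁴ = 1272 W m^-2.
S = 4·1272/0.37 = 13750 W m^-2.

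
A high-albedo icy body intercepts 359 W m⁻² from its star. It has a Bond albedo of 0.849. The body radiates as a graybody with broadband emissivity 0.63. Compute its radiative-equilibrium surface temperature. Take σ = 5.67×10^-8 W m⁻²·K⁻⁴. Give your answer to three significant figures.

The planet absorbs (1−α)S over its disc πR² and re-emits over 4πR², so the mean absorbed flux is (1−0.849)·359.0/4 = 13.55 W m⁻².
Radiative balance εσT⁴ = 13.55 gives T = [13.55/(0.63·σ)]^(1/4) = 139.6 K.

140 K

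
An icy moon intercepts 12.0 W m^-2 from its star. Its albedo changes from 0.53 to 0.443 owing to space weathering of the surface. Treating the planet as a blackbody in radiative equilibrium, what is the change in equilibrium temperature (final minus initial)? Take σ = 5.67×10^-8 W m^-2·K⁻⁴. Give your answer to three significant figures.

3.06 kelvin

Initial: T₁ = [S(1−0.53)/(4σ)]^(1/4) = 70.62 K.
After:  T₂ = [12.00·0.557/(4σ)]^(1/4) = 73.68 K.
Change: 73.68 − 70.62 = 3.063 K.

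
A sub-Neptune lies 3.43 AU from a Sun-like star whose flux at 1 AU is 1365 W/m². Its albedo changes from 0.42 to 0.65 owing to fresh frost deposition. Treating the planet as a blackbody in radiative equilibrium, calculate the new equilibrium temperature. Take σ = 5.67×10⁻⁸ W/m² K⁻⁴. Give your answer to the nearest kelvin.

116 K

Irradiance scales as 1/d², so S = 1365 W/m² × (1/3.43)² = 116.0 W/m².
T₂ = [S(1−α₂)/(4σ)]^(1/4) = [116.0·0.35/(4σ)]^(1/4) = 115.7 K.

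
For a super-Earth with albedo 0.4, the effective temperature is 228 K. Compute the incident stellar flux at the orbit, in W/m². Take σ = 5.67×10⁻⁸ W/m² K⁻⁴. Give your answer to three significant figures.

1020 W/m²

From S(1−α)/4 = σT⁴: S = 4σT⁴/(1−α).
The emitted flux is σT⁴ = 153.2 W/m².
S = 4·153.2/0.6 = 1021 W/m².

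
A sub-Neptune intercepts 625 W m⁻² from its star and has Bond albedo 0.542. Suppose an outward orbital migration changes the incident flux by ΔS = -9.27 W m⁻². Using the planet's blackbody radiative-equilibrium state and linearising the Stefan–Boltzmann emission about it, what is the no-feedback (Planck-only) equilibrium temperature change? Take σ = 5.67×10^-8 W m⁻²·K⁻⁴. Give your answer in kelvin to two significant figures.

-0.70 kelvin

The baseline emission temperature is T_e = 188.5 K.
ΔF = Δ[S(1−α)]/4 = (1−0.542)·-9.27/4 = -1.061 W m⁻².
Planck response: λ_P = 4σT_e³ = 4·5.67×10⁻⁸·(188.5)³ = 1.519 W m⁻²/K.
ΔT₀ = ΔF/λ_P = -1.061/1.519 = -0.699 K.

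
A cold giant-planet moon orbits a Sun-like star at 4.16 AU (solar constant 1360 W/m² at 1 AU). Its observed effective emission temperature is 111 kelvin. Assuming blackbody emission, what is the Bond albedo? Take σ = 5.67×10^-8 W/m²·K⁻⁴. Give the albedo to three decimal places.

0.562

Flux at the orbit: S = 1360/(4.16)² = 78.59 W/m².
From σT⁴ = S(1−α)/4 we invert for α: 1−α = 4σT⁴/S.
σT⁴ = 8.607 W/m², so 4σT⁴ = 34.43 W/m².
Hence α = 1 − 34.43/78.59 = 0.5619.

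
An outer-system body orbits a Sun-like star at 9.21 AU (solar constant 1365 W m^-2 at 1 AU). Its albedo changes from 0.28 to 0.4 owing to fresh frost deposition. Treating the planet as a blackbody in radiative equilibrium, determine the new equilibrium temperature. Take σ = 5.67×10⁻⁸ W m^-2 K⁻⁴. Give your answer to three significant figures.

By the inverse-square law, S = 1365/9.21² = 16.09 W m^-2.
New equilibrium: T₂ = [(1−0.4)·16.09/(4σ)]^(1/4) = 80.78 K.

80.8 kelvin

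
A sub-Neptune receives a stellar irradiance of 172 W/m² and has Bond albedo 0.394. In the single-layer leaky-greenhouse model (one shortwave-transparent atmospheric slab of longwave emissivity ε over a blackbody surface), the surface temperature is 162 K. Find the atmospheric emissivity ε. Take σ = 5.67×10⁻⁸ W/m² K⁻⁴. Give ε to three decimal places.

First, T_e = [172.0·(1−0.394)/(4σ)]^(1/4) = 146.4 K.
Since (2−ε)/2 = (T_e/T_s)⁴ = 0.6673, ε = 0.6655.

0.665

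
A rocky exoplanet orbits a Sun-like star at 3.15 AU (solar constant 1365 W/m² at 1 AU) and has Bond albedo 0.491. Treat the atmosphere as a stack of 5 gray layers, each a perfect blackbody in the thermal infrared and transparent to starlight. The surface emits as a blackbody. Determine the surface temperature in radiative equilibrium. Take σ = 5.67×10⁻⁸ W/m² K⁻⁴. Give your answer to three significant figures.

By the inverse-square law, S = 1365/3.15² = 137.6 W/m².
Top-of-atmosphere balance: σT_e⁴ = S(1−α)/4 = 17.51 W/m² → T_e = 132.6 K.
Layer-by-layer balance gives σT_s⁴ = (N+1)σT_e⁴, so T_s = 6^¼·132.6 = 207.5 K.

207 K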